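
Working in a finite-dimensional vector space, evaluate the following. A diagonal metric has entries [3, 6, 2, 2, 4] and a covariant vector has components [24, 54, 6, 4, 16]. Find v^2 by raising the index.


To raise an index with a diagonal metric: v^i = v_i / g_{ii}.
For index 2: v_2 = 54, g_{22} = 6
v^2 = 54 / 6 = 9

9


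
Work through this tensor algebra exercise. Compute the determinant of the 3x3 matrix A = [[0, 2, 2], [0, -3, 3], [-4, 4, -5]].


Expanding along the first row, det(A) = a11*M_11 - a12*M_12 + a13*M_13, where M_1j is the (1,j) minor.
Minor M_11 = -3*-5 - 3*4 = 3
Minor M_12 = 0*-5 - 3*-4 = 12
Minor M_13 = 0*4 - -3*-4 = -12
det = 0*(3) - 2*(12) + 2*(-12)
    = 0 - 24 + -24
    = -48

-48


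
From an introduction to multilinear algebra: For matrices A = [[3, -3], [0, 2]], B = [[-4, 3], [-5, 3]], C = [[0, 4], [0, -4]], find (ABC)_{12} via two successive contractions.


(ABC)_{12} = sum_m (AB)_{1m} C_{m2}. First compute row 1 of AB.
(AB)_{11} = 3*-4 + -3*-5 = 3
(AB)_{12} = 3*3 + -3*3 = 0
Now contract with column 2 of C:
(AB)_{11} * C_{12} = 3 * 4 = 12
(AB)_{12} * C_{22} = 0 * -4 = 0
(ABC)_{12} = 12 + 0 = 12

12


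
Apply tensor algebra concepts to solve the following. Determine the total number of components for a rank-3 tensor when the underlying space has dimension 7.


The number of components of a rank-r tensor in d dimensions is d^r.
Here d = 7 and r = 3.
7^3 = 343

343


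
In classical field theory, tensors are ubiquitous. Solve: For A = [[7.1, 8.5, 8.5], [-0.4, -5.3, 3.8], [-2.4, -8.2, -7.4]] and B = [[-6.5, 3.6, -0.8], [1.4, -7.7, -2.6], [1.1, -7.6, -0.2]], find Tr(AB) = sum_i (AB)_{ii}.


Tr(AB) = sum_i (AB)_{ii} where (AB)_{ii} = sum_k A_{ik} B_{ki}.
(AB)_{11} = 7.1*-6.5 + 8.5*1.4 + 8.5*1.1 = -24.9
(AB)_{22} = -0.4*3.6 + -5.3*-7.7 + 3.8*-7.6 = 10.49
(AB)_{33} = -2.4*-0.8 + -8.2*-2.6 + -7.4*-0.2 = 24.72
Tr(AB) = -24.9 + 10.49 + 24.72 = 10.31

10.31


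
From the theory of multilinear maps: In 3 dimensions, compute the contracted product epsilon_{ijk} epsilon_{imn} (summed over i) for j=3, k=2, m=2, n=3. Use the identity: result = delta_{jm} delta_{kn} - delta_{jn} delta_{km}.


Using the identity: epsilon_{ijk} epsilon_{imn} = delta_{jm} delta_{kn} - delta_{jn} delta_{km}.
delta_{32} = 0
delta_{23} = 0
delta_{33} = 1
delta_{22} = 1
Result = 0 * 0 - 1 * 1 = 0 - 1 = -1

-1


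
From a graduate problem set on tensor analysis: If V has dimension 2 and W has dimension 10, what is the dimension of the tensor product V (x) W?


The dimension of a tensor product is the product of dimensions.
dim(V) = 2, dim(W) = 10
dim(V (x) W) = 2 * 10 = 20

20


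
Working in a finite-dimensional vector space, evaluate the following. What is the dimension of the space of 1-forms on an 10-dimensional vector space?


The dimension of the space of p-forms on an n-dimensional space is C(n, p).
n = 10, p = 1
C(10, 1) = 10! / (1! * 9!) = 10

10


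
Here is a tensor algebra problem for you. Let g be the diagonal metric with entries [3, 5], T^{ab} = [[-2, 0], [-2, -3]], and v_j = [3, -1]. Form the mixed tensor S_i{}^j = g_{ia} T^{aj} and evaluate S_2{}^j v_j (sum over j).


Step 1: lower the first index. For a diagonal metric, g_{ia} T^{aj} = g_{ii} T^{ij} (no sum on i).
g_{22} = 5
S_2{}^1 = 5 * T^{21} = 5 * -2 = -10
S_2{}^2 = 5 * T^{22} = 5 * -3 = -15
Step 2: contract S_2{}^j with v_j.
S_2{}^1 * v_1 = -10 * 3 = -30
S_2{}^2 * v_2 = -15 * -1 = 15
Result = -30 + 15 = -15

-15


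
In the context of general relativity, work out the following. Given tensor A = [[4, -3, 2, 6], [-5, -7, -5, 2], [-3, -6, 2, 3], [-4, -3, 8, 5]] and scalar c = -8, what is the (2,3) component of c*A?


Scalar multiplication: (cA)_{ij} = c * A_{ij}.
c = -8
A_{23} = -5
(cA)_{23} = -8 * -5 = 40

40


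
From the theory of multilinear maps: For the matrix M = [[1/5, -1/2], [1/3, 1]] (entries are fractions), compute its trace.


The trace is the sum of diagonal entries.
Diagonal: M[1,1] = 1/5, M[2,2] = 1
Tr(M) = 1/5 + 1
Computing step by step:
After adding M[1,1]: 1/5
After adding M[2,2]: 6/5
Tr(M) = 6/5

6/5


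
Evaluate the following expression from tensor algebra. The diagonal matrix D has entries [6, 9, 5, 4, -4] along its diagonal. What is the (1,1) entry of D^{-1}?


For a diagonal matrix, the inverse has entries (D^{-1})_{ii} = 1/d_{ii}.
The diagonal entries are: d_{11} = 6, d_{22} = 9, d_{33} = 5, d_{44} = 4, d_{55} = -4
We need (D^{-1})_{11} = 1/d_{11} = 1/6 = 1/6

1/6


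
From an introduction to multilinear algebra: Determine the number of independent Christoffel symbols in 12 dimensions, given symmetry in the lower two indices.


Christoffel symbols Gamma^k_{ij} are symmetric in i,j, so there are d * d(d+1)/2 independent symbols.
d = 12
d(d+1)/2 = 12 * 13 / 2 = 78
Total = 12 * 78 = 936

936


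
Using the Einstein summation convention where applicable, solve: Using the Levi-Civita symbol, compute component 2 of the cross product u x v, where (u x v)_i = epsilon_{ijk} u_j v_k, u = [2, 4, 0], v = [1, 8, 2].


(u x v)_2 = sum_{j,k} epsilon_{2jk} u_j v_k. Only permutations of (1,2,3) contribute; the two non-zero terms are:
eps_{213} u_1 v_3 = -1 * 2 * 2 = -4
eps_{231} u_3 v_1 = 1 * 0 * 1 = 0
(u x v)_2 = -4

-4


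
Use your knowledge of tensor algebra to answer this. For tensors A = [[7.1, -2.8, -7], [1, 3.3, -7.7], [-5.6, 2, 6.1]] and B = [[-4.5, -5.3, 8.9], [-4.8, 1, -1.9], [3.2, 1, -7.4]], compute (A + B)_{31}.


Tensor addition is component-wise: (A + B)_{ij} = A_{ij} + B_{ij}.
A_{31} = -5.6
B_{31} = 3.2
(A + B)_{31} = -5.6 + 3.2 = -2.4

-2.4


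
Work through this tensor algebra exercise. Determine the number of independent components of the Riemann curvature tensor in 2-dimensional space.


The Riemann tensor in d dimensions has d^2(d^2 - 1)/12 independent components.
d = 2, so d^2 = 4
d^2 - 1 = 3
d^2(d^2 - 1) = 4 * 3 = 12
Divide by 12: 12 / 12 = 1

1


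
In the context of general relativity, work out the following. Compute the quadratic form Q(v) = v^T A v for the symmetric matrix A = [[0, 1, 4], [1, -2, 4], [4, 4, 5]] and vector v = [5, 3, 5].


First compute Av:
(Av)_1 = 0*5 + 1*3 + 4*5 = 23
(Av)_2 = 1*5 + -2*3 + 4*5 = 19
(Av)_3 = 4*5 + 4*3 + 5*5 = 57
Av = [23, 19, 57]
Then v^T (Av) = 5*23 + 3*19 + 5*57
= 115 + 57 + 285 = 457

457


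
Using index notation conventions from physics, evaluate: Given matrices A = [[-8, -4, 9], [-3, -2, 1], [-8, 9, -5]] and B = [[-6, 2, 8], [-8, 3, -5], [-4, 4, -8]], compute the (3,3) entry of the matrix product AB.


(AB)_{ij} = sum_k A_{ik} B_{kj}.
For i=3, j=3:
A_{31} * B_{13} = -8 * 8 = -64
A_{32} * B_{23} = 9 * -5 = -45
A_{33} * B_{33} = -5 * -8 = 40
Sum = -64 + -45 + 40 = -69

-69


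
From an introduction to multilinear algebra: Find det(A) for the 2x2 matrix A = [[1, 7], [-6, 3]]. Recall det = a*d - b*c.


For a 2x2 matrix [[a, b], [c, d]], det = a*d - b*c.
a = 1, b = 7, c = -6, d = 3
a*d = 1 * 3 = 3
b*c = 7 * -6 = -42
det = 3 - -42 = 45

45


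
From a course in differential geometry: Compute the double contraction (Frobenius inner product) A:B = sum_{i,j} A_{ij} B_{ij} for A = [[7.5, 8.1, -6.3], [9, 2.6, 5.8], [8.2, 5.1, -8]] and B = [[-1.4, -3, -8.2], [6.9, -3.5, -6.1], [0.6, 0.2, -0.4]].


A:B = sum over all i,j of A_{ij} * B_{ij}.
Row 1: 7.5*-1.4=-10.5, 8.1*-3=-24.3, -6.3*-8.2=51.66 => row sum = 16.86
Row 2: 9*6.9=62.1, 2.6*-3.5=-9.1, 5.8*-6.1=-35.38 => row sum = 17.62
Row 3: 8.2*0.6=4.92, 5.1*0.2=1.02, -8*-0.4=3.2 => row sum = 9.14
Total = 16.86 + 17.62 + 9.14 = 43.62

43.62


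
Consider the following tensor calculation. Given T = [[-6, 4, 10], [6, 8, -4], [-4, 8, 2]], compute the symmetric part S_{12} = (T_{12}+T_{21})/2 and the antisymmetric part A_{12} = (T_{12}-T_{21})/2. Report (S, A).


T_{12} = 4
T_{21} = 6
S_{12} = (4 + 6)/2 = 10/2 = 5
A_{12} = (4 - 6)/2 = -2/2 = -1
Check: S + A = 5 + -1 = 4 = T_{12}.

(5, -1)


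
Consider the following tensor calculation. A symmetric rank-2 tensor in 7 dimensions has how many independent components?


A symmetric rank-2 tensor in d dimensions has d(d+1)/2 independent components.
d = 7
d(d+1)/2 = 7 * 8 / 2 = 56 / 2 = 28

28


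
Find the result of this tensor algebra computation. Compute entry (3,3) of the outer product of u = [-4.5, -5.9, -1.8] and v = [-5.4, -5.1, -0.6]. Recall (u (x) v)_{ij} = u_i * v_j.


The outer product entry T_{ij} = u_i * v_j.
We need i=3, j=3.
u_3 = -1.8, v_3 = -0.6
T_{3,3} = -1.8 * -0.6 = 1.08

1.08


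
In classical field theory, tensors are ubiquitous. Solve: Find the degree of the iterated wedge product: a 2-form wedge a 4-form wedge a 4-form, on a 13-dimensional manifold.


The degree of a wedge product is the sum of the degrees of the individual forms.
Degrees: 2, 4, 4
Total degree = 2 + 4 + 4 = 10

10


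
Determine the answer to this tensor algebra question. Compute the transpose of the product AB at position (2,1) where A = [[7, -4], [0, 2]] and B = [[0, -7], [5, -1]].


(AB)^T_{ij} = (AB)_{ji} = sum_k A_{jk} B_{ki}.
For i=2, j=1 we need (AB)_{12}:
A_{11} * B_{12} = 7 * -7 = -49
A_{12} * B_{22} = -4 * -1 = 4
Sum = -49 + 4 = -45

-45


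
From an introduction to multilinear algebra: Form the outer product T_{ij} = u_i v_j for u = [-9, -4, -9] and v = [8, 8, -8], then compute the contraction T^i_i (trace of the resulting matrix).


The outer product gives T_{ij} = u_i v_j.
The trace (contraction) is Tr(T) = sum_i T_{ii} = sum_i u_i v_i.
Diagonal entries:
T_{11} = u_1 * v_1 = -9 * 8 = -72
T_{22} = u_2 * v_2 = -4 * 8 = -32
T_{33} = u_3 * v_3 = -9 * -8 = 72
Tr(T) = -72 + -32 + 72 = -32

-32


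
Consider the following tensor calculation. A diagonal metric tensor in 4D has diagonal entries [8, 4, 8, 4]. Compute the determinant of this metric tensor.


For a diagonal metric, the determinant is the product of diagonal entries.
Diagonal entries: 8, 4, 8, 4
det(g) = 8 * 4 * 8 * 4 = 1024

1024


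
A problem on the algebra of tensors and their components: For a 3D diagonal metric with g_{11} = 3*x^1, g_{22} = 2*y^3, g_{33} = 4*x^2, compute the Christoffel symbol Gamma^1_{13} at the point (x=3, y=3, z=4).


For a diagonal metric, Gamma^k_{ij} = (1/2) g^{kk} (dg_{ik}/dx_j + dg_{jk}/dx_i - dg_{ij}/dx_k).
The metric is diagonal, so g_{ab} = 0 for a != b.
At the given point: g_{11} = 9, g_{22} = 54, g_{33} = 36
g^{11} = 1/9
dg_{11}/dx_3 = dg_{11}/dx_3 = 0
dg_{31}/dx_1 = 0 (off-diagonal)
dg_{13}/dx_1 = 0 (off-diagonal)
Numerator = 0 + 0 - 0 = 0
Gamma^1_{13} = 0 / (2 * 9) = 0

0


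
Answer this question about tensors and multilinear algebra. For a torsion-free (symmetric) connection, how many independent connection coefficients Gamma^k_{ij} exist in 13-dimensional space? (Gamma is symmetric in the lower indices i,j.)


Christoffel symbols Gamma^k_{ij} are symmetric in i,j, so there are d * d(d+1)/2 independent symbols.
d = 13
d(d+1)/2 = 13 * 14 / 2 = 91
Total = 13 * 91 = 1183

1183


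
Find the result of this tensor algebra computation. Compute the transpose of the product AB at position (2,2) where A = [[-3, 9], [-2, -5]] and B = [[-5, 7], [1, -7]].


(AB)^T_{ij} = (AB)_{ji} = sum_k A_{jk} B_{ki}.
For i=2, j=2 we need (AB)_{22}:
A_{21} * B_{12} = -2 * 7 = -14
A_{22} * B_{22} = -5 * -7 = 35
Sum = -14 + 35 = 21

21


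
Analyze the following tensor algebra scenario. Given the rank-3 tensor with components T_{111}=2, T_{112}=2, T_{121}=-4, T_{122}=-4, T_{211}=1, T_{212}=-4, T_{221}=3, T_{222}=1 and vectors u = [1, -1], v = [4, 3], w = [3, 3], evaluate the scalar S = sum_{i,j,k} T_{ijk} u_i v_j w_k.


S = sum over i,j,k of T_{ijk} u_i v_j w_k. Expanding all 8 terms:
T_{111}*u_1*v_1*w_1 = 2*1*4*3 = 24  (running total: 24)
T_{112}*u_1*v_1*w_2 = 2*1*4*3 = 24  (running total: 48)
T_{121}*u_1*v_2*w_1 = -4*1*3*3 = -36  (running total: 12)
T_{122}*u_1*v_2*w_2 = -4*1*3*3 = -36  (running total: -24)
T_{211}*u_2*v_1*w_1 = 1*-1*4*3 = -12  (running total: -36)
T_{212}*u_2*v_1*w_2 = -4*-1*4*3 = 48  (running total: 12)
T_{221}*u_2*v_2*w_1 = 3*-1*3*3 = -27  (running total: -15)
T_{222}*u_2*v_2*w_2 = 1*-1*3*3 = -9  (running total: -24)
S = -24

-24


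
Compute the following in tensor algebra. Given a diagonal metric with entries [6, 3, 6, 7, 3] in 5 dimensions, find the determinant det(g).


For a diagonal metric, the determinant is the product of diagonal entries.
Diagonal entries: 6, 3, 6, 7, 3
det(g) = 6 * 3 * 6 * 7 * 3 = 2268

2268


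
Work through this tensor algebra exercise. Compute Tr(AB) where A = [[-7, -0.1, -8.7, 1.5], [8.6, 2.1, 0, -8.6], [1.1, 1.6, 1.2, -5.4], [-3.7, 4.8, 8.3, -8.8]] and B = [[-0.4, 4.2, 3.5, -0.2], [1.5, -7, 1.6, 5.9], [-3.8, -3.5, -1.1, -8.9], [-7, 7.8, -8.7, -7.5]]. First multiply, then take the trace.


Tr(AB) = sum_i (AB)_{ii} where (AB)_{ii} = sum_k A_{ik} B_{ki}.
(AB)_{11} = -7*-0.4 + -0.1*1.5 + -8.7*-3.8 + 1.5*-7 = 25.21
(AB)_{22} = 8.6*4.2 + 2.1*-7 + 0*-3.5 + -8.6*7.8 = -45.66
(AB)_{33} = 1.1*3.5 + 1.6*1.6 + 1.2*-1.1 + -5.4*-8.7 = 52.07
(AB)_{44} = -3.7*-0.2 + 4.8*5.9 + 8.3*-8.9 + -8.8*-7.5 = 21.19
Tr(AB) = 25.21 + -45.66 + 52.07 + 21.19 = 52.81

52.81


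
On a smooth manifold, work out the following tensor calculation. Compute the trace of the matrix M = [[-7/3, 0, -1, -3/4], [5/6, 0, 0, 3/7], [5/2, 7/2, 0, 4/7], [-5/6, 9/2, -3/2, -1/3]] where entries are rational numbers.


The trace is the sum of diagonal entries.
Diagonal: M[1,1] = -7/3, M[2,2] = 0, M[3,3] = 0, M[4,4] = -1/3
Tr(M) = -7/3 + 0 + 0 + -1/3
Computing step by step:
After adding M[1,1]: -7/3
After adding M[2,2]: -7/3
After adding M[3,3]: -7/3
After adding M[4,4]: -8/3
Tr(M) = -8/3

-8/3


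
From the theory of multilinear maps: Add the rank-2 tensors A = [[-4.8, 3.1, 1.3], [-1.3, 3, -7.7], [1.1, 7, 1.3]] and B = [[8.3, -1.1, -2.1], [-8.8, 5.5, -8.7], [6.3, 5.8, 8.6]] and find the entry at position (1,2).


Tensor addition is component-wise: (A + B)_{ij} = A_{ij} + B_{ij}.
A_{12} = 3.1
B_{12} = -1.1
(A + B)_{12} = 3.1 + -1.1 = 2

2


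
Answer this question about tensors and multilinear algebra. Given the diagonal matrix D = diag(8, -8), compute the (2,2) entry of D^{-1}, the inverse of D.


For a diagonal matrix, the inverse has entries (D^{-1})_{ii} = 1/d_{ii}.
The diagonal entries are: d_{11} = 8, d_{22} = -8
We need (D^{-1})_{22} = 1/d_{22} = 1/-8 = -1/8

-1/8


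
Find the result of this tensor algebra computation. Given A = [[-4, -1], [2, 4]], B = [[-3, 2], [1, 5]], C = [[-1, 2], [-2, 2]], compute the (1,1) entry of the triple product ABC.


(ABC)_{11} = sum_m (AB)_{1m} C_{m1}. First compute row 1 of AB.
(AB)_{11} = -4*-3 + -1*1 = 11
(AB)_{12} = -4*2 + -1*5 = -13
Now contract with column 1 of C:
(AB)_{11} * C_{11} = 11 * -1 = -11
(AB)_{12} * C_{21} = -13 * -2 = 26
(ABC)_{11} = -11 + 26 = 15

15


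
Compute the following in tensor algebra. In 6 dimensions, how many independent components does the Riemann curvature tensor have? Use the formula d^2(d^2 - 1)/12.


The Riemann tensor in d dimensions has d^2(d^2 - 1)/12 independent components.
d = 6, so d^2 = 36
d^2 - 1 = 35
d^2(d^2 - 1) = 36 * 35 = 1260
Divide by 12: 1260 / 12 = 105

105


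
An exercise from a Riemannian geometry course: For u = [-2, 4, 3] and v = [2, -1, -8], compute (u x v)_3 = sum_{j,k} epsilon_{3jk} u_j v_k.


(u x v)_3 = sum_{j,k} epsilon_{3jk} u_j v_k. Only permutations of (1,2,3) contribute; the two non-zero terms are:
eps_{312} u_1 v_2 = 1 * -2 * -1 = 2
eps_{321} u_2 v_1 = -1 * 4 * 2 = -8
(u x v)_3 = -6

-6


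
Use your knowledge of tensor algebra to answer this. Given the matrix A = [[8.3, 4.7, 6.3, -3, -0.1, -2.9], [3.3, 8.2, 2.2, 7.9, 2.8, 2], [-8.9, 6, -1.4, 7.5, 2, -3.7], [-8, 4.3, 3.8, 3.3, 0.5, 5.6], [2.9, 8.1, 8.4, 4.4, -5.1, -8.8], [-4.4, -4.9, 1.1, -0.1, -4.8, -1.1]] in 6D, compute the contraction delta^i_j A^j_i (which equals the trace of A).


The contraction (trace) of a rank-2 tensor is the sum of its diagonal elements.
Diagonal entries: A[1,1] = 8.3, A[2,2] = 8.2, A[3,3] = -1.4, A[4,4] = 3.3, A[5,5] = -5.1, A[6,6] = -1.1
Tr(A) = 8.3 + 8.2 + -1.4 + 3.3 + -5.1 + -1.1 = 12.2

12.2


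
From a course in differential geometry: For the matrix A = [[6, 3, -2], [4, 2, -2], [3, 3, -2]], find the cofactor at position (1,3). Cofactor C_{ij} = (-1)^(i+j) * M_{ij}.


To find cofactor C_{13}, delete row 1 and column 3.
The resulting 2x2 submatrix is: [[4, 2], [3, 3]]
Minor M_{13} = 4*3 - 2*3
  = 12 - 6 = 6
Sign = (-1)^(1+3) = (-1)^4 = 1
Cofactor C_{13} = 1 * 6 = 6

6


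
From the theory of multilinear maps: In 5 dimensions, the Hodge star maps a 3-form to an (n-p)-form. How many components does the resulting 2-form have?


The Hodge dual of a p-form on an n-dimensional manifold is an (n-p)-form.
n = 5, p = 3, so dual degree = 5 - 3 = 2
The number of components is C(n, n-p) = C(5, 2) = 10

10


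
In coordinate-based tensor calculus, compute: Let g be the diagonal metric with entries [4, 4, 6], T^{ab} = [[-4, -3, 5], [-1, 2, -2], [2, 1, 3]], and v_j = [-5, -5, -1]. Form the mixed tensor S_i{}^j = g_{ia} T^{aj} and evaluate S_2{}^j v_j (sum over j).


Step 1: lower the first index. For a diagonal metric, g_{ia} T^{aj} = g_{ii} T^{ij} (no sum on i).
g_{22} = 4
S_2{}^1 = 4 * T^{21} = 4 * -1 = -4
S_2{}^2 = 4 * T^{22} = 4 * 2 = 8
S_2{}^3 = 4 * T^{23} = 4 * -2 = -8
Step 2: contract S_2{}^j with v_j.
S_2{}^1 * v_1 = -4 * -5 = 20
S_2{}^2 * v_2 = 8 * -5 = -40
S_2{}^3 * v_3 = -8 * -1 = 8
Result = 20 + -40 + 8 = -12

-12


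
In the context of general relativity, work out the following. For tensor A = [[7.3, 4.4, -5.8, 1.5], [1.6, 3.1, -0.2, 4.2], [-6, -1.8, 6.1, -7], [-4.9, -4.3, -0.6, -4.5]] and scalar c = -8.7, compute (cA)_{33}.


Scalar multiplication: (cA)_{ij} = c * A_{ij}.
c = -8.7
A_{33} = 6.1
(cA)_{33} = -8.7 * 6.1 = -53.07

-53.07


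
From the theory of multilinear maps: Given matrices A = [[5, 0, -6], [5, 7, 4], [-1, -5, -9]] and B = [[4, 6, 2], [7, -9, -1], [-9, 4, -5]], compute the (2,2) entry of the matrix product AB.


(AB)_{ij} = sum_k A_{ik} B_{kj}.
For i=2, j=2:
A_{21} * B_{12} = 5 * 6 = 30
A_{22} * B_{22} = 7 * -9 = -63
A_{23} * B_{32} = 4 * 4 = 16
Sum = 30 + -63 + 16 = -17

-17


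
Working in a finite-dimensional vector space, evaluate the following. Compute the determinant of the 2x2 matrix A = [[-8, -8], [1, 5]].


For a 2x2 matrix [[a, b], [c, d]], det = a*d - b*c.
a = -8, b = -8, c = 1, d = 5
a*d = -8 * 5 = -40
b*c = -8 * 1 = -8
det = -40 - -8 = -32

-32


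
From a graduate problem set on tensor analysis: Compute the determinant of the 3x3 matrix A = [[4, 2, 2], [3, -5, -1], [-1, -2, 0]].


Expanding along the first row, det(A) = a11*M_11 - a12*M_12 + a13*M_13, where M_1j is the (1,j) minor.
Minor M_11 = -5*0 - -1*-2 = -2
Minor M_12 = 3*0 - -1*-1 = -1
Minor M_13 = 3*-2 - -5*-1 = -11
det = 4*(-2) - 2*(-1) + 2*(-11)
    = -8 - -2 + -22
    = -28

-28


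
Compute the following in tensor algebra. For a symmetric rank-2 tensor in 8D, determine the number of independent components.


A symmetric rank-2 tensor in d dimensions has d(d+1)/2 independent components.
d = 8
d(d+1)/2 = 8 * 9 / 2 = 72 / 2 = 36

36


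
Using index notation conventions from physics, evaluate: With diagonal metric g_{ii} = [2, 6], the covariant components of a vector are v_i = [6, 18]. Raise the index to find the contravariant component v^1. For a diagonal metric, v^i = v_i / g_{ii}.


To raise an index with a diagonal metric: v^i = v_i / g_{ii}.
For index 1: v_1 = 6, g_{11} = 2
v^1 = 6 / 2 = 3

3


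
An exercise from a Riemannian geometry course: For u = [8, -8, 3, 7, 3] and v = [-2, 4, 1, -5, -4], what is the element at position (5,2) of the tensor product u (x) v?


The outer product entry T_{ij} = u_i * v_j.
We need i=5, j=2.
u_5 = 3, v_2 = 4
T_{5,2} = 3 * 4 = 12

12


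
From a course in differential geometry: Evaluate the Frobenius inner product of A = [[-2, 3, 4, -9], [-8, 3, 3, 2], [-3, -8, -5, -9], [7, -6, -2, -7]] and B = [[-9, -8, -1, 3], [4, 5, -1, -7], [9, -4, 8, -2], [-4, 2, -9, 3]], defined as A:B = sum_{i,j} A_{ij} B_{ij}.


A:B = sum over all i,j of A_{ij} * B_{ij}.
Row 1: -2*-9=18, 3*-8=-24, 4*-1=-4, -9*3=-27 => row sum = -37
Row 2: -8*4=-32, 3*5=15, 3*-1=-3, 2*-7=-14 => row sum = -34
Row 3: -3*9=-27, -8*-4=32, -5*8=-40, -9*-2=18 => row sum = -17
Row 4: 7*-4=-28, -6*2=-12, -2*-9=18, -7*3=-21 => row sum = -43
Total = -37 + -34 + -17 + -43 = -131

-131


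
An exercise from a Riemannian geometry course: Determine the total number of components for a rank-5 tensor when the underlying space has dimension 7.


The number of components of a rank-r tensor in d dimensions is d^r.
Here d = 7 and r = 5.
7^5 = 16807

16807


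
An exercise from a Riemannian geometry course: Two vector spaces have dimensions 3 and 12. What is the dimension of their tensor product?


The dimension of a tensor product is the product of dimensions.
dim(V) = 3, dim(W) = 12
dim(V (x) W) = 3 * 12 = 36

36


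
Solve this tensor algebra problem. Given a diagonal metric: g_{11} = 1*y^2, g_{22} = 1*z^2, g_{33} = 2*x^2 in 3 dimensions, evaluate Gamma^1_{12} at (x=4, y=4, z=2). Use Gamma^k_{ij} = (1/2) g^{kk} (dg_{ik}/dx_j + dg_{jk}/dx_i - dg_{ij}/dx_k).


For a diagonal metric, Gamma^k_{ij} = (1/2) g^{kk} (dg_{ik}/dx_j + dg_{jk}/dx_i - dg_{ij}/dx_k).
The metric is diagonal, so g_{ab} = 0 for a != b.
At the given point: g_{11} = 16, g_{22} = 4, g_{33} = 32
g^{11} = 1/16
dg_{11}/dx_2 = dg_{11}/dx_2 = 8
dg_{21}/dx_1 = 0 (off-diagonal)
dg_{12}/dx_1 = 0 (off-diagonal)
Numerator = 8 + 0 - 0 = 8
Gamma^1_{12} = 8 / (2 * 16) = 1/4

1/4


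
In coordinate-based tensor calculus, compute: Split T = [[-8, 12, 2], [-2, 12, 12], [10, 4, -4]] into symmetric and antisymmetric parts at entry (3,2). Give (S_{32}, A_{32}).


T_{32} = 4
T_{23} = 12
S_{32} = (4 + 12)/2 = 16/2 = 8
A_{32} = (4 - 12)/2 = -8/2 = -4
Check: S + A = 8 + -4 = 4 = T_{32}.

(8, -4)


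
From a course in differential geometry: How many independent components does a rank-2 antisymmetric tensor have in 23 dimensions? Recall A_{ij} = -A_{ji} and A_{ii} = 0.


An antisymmetric rank-2 tensor satisfies A_{ij} = -A_{ji}, so diagonal entries are zero.
The independent components are the upper-triangular entries: C(n, 2) = n(n-1)/2.
n = 23
C(23, 2) = 23 * 22 / 2 = 506 / 2 = 253

253


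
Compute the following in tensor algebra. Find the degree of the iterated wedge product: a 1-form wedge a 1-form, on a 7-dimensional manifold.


The degree of a wedge product is the sum of the degrees of the individual forms.
Degrees: 1, 1
Total degree = 1 + 1 = 2

2


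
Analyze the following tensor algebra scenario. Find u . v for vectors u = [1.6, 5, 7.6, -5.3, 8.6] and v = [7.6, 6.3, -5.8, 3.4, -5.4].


The inner product u . v = sum of u_i * v_i.
Term-by-term: 1.6 * 7.6, 5 * 6.3, 7.6 * -5.8, -5.3 * 3.4, 8.6 * -5.4
Products: 12.16, 31.5, -44.08, -18.02, -46.44
Sum = 12.16 + 31.5 + -44.08 + -18.02 + -46.44 = -64.88

-64.88


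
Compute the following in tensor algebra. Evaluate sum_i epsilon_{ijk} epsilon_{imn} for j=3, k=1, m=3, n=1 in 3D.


Using the identity: epsilon_{ijk} epsilon_{imn} = delta_{jm} delta_{kn} - delta_{jn} delta_{km}.
delta_{33} = 1
delta_{11} = 1
delta_{31} = 0
delta_{13} = 0
Result = 1 * 1 - 0 * 0 = 1 - 0 = 1

1


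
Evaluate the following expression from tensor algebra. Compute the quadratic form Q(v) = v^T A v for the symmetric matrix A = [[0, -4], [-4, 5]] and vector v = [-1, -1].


First compute Av:
(Av)_1 = 0*-1 + -4*-1 = 4
(Av)_2 = -4*-1 + 5*-1 = -1
Av = [4, -1]
Then v^T (Av) = -1*4 + -1*-1
= -4 + 1 = -3

-3


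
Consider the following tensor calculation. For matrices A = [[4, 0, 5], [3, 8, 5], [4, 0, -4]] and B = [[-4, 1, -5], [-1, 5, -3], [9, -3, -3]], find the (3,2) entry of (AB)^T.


(AB)^T_{ij} = (AB)_{ji} = sum_k A_{jk} B_{ki}.
For i=3, j=2 we need (AB)_{23}:
A_{21} * B_{13} = 3 * -5 = -15
A_{22} * B_{23} = 8 * -3 = -24
A_{23} * B_{33} = 5 * -3 = -15
Sum = -15 + -24 + -15 = -54

-54


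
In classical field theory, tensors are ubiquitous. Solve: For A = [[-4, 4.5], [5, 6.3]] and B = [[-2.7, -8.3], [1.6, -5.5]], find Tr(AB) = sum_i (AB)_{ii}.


Tr(AB) = sum_i (AB)_{ii} where (AB)_{ii} = sum_k A_{ik} B_{ki}.
(AB)_{11} = -4*-2.7 + 4.5*1.6 = 18
(AB)_{22} = 5*-8.3 + 6.3*-5.5 = -76.15
Tr(AB) = 18 + -76.15 = -58.15

-58.15


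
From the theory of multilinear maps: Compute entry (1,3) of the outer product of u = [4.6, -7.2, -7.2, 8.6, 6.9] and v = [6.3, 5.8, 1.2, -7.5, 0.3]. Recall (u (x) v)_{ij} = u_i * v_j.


The outer product entry T_{ij} = u_i * v_j.
We need i=1, j=3.
u_1 = 4.6, v_3 = 1.2
T_{1,3} = 4.6 * 1.2 = 5.52

5.52


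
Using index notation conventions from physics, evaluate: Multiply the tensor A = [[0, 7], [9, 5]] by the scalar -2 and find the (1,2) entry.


Scalar multiplication: (cA)_{ij} = c * A_{ij}.
c = -2
A_{12} = 7
(cA)_{12} = -2 * 7 = -14

-14


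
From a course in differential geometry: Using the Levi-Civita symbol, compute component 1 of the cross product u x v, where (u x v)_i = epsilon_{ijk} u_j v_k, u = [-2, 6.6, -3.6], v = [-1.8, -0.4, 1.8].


(u x v)_1 = sum_{j,k} epsilon_{1jk} u_j v_k. Only permutations of (1,2,3) contribute; the two non-zero terms are:
eps_{123} u_2 v_3 = 1 * 6.6 * 1.8 = 11.88
eps_{132} u_3 v_2 = -1 * -3.6 * -0.4 = -1.44
(u x v)_1 = 10.44

10.44


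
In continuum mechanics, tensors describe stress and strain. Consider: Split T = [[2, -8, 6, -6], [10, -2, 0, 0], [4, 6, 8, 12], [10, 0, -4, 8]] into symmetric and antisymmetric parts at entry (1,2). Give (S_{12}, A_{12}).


T_{12} = -8
T_{21} = 10
S_{12} = (-8 + 10)/2 = 2/2 = 1
A_{12} = (-8 - 10)/2 = -18/2 = -9
Check: S + A = 1 + -9 = -8 = T_{12}.

(1, -9)


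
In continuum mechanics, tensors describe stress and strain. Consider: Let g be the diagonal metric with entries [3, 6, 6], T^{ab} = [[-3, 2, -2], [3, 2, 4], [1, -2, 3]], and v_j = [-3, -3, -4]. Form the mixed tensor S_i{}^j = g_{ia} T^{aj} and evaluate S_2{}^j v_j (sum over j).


Step 1: lower the first index. For a diagonal metric, g_{ia} T^{aj} = g_{ii} T^{ij} (no sum on i).
g_{22} = 6
S_2{}^1 = 6 * T^{21} = 6 * 3 = 18
S_2{}^2 = 6 * T^{22} = 6 * 2 = 12
S_2{}^3 = 6 * T^{23} = 6 * 4 = 24
Step 2: contract S_2{}^j with v_j.
S_2{}^1 * v_1 = 18 * -3 = -54
S_2{}^2 * v_2 = 12 * -3 = -36
S_2{}^3 * v_3 = 24 * -4 = -96
Result = -54 + -36 + -96 = -186

-186


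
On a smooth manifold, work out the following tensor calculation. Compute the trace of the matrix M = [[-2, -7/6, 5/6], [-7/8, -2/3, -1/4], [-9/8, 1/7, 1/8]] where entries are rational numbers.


The trace is the sum of diagonal entries.
Diagonal: M[1,1] = -2, M[2,2] = -2/3, M[3,3] = 1/8
Tr(M) = -2 + -2/3 + 1/8
Computing step by step:
After adding M[1,1]: -2
After adding M[2,2]: -8/3
After adding M[3,3]: -61/24
Tr(M) = -61/24

-61/24


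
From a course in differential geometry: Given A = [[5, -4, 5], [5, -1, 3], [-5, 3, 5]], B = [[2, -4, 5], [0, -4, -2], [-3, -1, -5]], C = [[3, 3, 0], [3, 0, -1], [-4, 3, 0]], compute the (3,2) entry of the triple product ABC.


(ABC)_{32} = sum_m (AB)_{3m} C_{m2}. First compute row 3 of AB.
(AB)_{31} = -5*2 + 3*0 + 5*-3 = -25
(AB)_{32} = -5*-4 + 3*-4 + 5*-1 = 3
(AB)_{33} = -5*5 + 3*-2 + 5*-5 = -56
Now contract with column 2 of C:
(AB)_{31} * C_{12} = -25 * 3 = -75
(AB)_{32} * C_{22} = 3 * 0 = 0
(AB)_{33} * C_{32} = -56 * 3 = -168
(ABC)_{32} = -75 + 0 + -168 = -243

-243


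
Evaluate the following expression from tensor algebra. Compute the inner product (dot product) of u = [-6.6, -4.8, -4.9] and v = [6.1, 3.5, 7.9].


The inner product u . v = sum of u_i * v_i.
Term-by-term: -6.6 * 6.1, -4.8 * 3.5, -4.9 * 7.9
Products: -40.26, -16.8, -38.71
Sum = -40.26 + -16.8 + -38.71 = -95.77

-95.77


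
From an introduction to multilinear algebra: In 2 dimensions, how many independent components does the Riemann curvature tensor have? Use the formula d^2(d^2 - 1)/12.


The Riemann tensor in d dimensions has d^2(d^2 - 1)/12 independent components.
d = 2, so d^2 = 4
d^2 - 1 = 3
d^2(d^2 - 1) = 4 * 3 = 12
Divide by 12: 12 / 12 = 1

1


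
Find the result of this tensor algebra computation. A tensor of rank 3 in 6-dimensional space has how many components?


The number of components of a rank-r tensor in d dimensions is d^r.
Here d = 6 and r = 3.
6^3 = 216

216


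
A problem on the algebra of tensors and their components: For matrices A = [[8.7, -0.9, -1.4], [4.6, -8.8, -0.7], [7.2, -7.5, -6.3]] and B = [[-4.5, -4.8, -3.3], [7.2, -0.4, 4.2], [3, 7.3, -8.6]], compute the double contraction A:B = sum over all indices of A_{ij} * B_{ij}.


A:B = sum over all i,j of A_{ij} * B_{ij}.
Row 1: 8.7*-4.5=-39.15, -0.9*-4.8=4.32, -1.4*-3.3=4.62 => row sum = -30.21
Row 2: 4.6*7.2=33.12, -8.8*-0.4=3.52, -0.7*4.2=-2.94 => row sum = 33.7
Row 3: 7.2*3=21.6, -7.5*7.3=-54.75, -6.3*-8.6=54.18 => row sum = 21.03
Total = -30.21 + 33.7 + 21.03 = 24.52

24.52


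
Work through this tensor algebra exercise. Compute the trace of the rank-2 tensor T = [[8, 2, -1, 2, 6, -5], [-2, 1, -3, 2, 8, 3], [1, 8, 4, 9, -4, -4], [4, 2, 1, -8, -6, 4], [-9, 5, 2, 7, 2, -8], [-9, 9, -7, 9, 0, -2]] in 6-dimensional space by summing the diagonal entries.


The contraction (trace) of a rank-2 tensor is the sum of its diagonal elements.
Diagonal entries: A[1,1] = 8, A[2,2] = 1, A[3,3] = 4, A[4,4] = -8, A[5,5] = 2, A[6,6] = -2
Tr(A) = 8 + 1 + 4 + -8 + 2 + -2 = 5

5


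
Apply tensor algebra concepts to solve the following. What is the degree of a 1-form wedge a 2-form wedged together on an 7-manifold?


The degree of a wedge product is the sum of the degrees of the individual forms.
Degrees: 1, 2
Total degree = 1 + 2 = 3

3


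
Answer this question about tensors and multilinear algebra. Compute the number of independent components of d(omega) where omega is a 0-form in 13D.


The exterior derivative of a p-form is a (p+1)-form.
Its number of independent components is C(n, p+1).
n = 13, p+1 = 1
C(13, 1) = 13

13


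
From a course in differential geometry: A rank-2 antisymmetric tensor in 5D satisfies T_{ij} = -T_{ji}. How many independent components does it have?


An antisymmetric rank-2 tensor satisfies A_{ij} = -A_{ji}, so diagonal entries are zero.
The independent components are the upper-triangular entries: C(n, 2) = n(n-1)/2.
n = 5
C(5, 2) = 5 * 4 / 2 = 20 / 2 = 10

10


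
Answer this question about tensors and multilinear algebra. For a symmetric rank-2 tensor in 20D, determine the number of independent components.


A symmetric rank-2 tensor in d dimensions has d(d+1)/2 independent components.
d = 20
d(d+1)/2 = 20 * 21 / 2 = 420 / 2 = 210

210


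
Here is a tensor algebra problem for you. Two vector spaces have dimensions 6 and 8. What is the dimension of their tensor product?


The dimension of a tensor product is the product of dimensions.
dim(V) = 6, dim(W) = 8
dim(V (x) W) = 6 * 8 = 48

48


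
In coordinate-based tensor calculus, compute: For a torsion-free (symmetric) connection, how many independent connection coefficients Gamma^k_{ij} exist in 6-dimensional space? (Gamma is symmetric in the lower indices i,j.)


Christoffel symbols Gamma^k_{ij} are symmetric in i,j, so there are d * d(d+1)/2 independent symbols.
d = 6
d(d+1)/2 = 6 * 7 / 2 = 21
Total = 6 * 21 = 126

126


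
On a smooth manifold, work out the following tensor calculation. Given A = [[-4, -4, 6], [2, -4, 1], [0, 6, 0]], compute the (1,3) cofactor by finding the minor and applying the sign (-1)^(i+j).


To find cofactor C_{13}, delete row 1 and column 3.
The resulting 2x2 submatrix is: [[2, -4], [0, 6]]
Minor M_{13} = 2*6 - -4*0
  = 12 - 0 = 12
Sign = (-1)^(1+3) = (-1)^4 = 1
Cofactor C_{13} = 1 * 12 = 12

12


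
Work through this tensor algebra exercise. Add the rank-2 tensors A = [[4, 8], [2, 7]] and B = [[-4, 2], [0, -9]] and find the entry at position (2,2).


Tensor addition is component-wise: (A + B)_{ij} = A_{ij} + B_{ij}.
A_{22} = 7
B_{22} = -9
(A + B)_{22} = 7 + -9 = -2

-2


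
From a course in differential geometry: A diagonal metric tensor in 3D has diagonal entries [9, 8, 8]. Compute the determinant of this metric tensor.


For a diagonal metric, the determinant is the product of diagonal entries.
Diagonal entries: 9, 8, 8
det(g) = 9 * 8 * 8 = 576

576


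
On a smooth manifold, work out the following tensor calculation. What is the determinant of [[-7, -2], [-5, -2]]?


For a 2x2 matrix [[a, b], [c, d]], det = a*d - b*c.
a = -7, b = -2, c = -5, d = -2
a*d = -7 * -2 = 14
b*c = -2 * -5 = 10
det = 14 - 10 = 4

4


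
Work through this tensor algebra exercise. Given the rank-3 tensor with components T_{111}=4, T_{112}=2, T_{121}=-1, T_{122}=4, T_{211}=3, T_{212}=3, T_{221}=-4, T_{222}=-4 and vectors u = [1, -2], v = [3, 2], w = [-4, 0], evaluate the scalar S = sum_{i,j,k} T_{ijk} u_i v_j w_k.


S = sum over i,j,k of T_{ijk} u_i v_j w_k. Expanding all 8 terms:
T_{111}*u_1*v_1*w_1 = 4*1*3*-4 = -48  (running total: -48)
T_{112}*u_1*v_1*w_2 = 2*1*3*0 = 0  (running total: -48)
T_{121}*u_1*v_2*w_1 = -1*1*2*-4 = 8  (running total: -40)
T_{122}*u_1*v_2*w_2 = 4*1*2*0 = 0  (running total: -40)
T_{211}*u_2*v_1*w_1 = 3*-2*3*-4 = 72  (running total: 32)
T_{212}*u_2*v_1*w_2 = 3*-2*3*0 = 0  (running total: 32)
T_{221}*u_2*v_2*w_1 = -4*-2*2*-4 = -64  (running total: -32)
T_{222}*u_2*v_2*w_2 = -4*-2*2*0 = 0  (running total: -32)
S = -32

-32


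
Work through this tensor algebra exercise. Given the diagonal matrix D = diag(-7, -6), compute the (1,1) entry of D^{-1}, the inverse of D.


For a diagonal matrix, the inverse has entries (D^{-1})_{ii} = 1/d_{ii}.
The diagonal entries are: d_{11} = -7, d_{22} = -6
We need (D^{-1})_{11} = 1/d_{11} = 1/-7 = -1/7

-1/7


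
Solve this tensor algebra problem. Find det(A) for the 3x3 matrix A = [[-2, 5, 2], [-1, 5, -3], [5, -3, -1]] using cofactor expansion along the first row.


Expanding along the first row, det(A) = a11*M_11 - a12*M_12 + a13*M_13, where M_1j is the (1,j) minor.
Minor M_11 = 5*-1 - -3*-3 = -14
Minor M_12 = -1*-1 - -3*5 = 16
Minor M_13 = -1*-3 - 5*5 = -22
det = -2*(-14) - 5*(16) + 2*(-22)
    = 28 - 80 + -44
    = -96

-96


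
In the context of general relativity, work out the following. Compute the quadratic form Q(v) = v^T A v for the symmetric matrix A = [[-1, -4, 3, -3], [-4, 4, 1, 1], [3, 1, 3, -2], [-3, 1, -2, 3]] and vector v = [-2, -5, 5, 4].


First compute Av:
(Av)_1 = -1*-2 + -4*-5 + 3*5 + -3*4 = 25
(Av)_2 = -4*-2 + 4*-5 + 1*5 + 1*4 = -3
(Av)_3 = 3*-2 + 1*-5 + 3*5 + -2*4 = -4
(Av)_4 = -3*-2 + 1*-5 + -2*5 + 3*4 = 3
Av = [25, -3, -4, 3]
Then v^T (Av) = -2*25 + -5*-3 + 5*-4 + 4*3
= -50 + 15 + -20 + 12 = -43

-43


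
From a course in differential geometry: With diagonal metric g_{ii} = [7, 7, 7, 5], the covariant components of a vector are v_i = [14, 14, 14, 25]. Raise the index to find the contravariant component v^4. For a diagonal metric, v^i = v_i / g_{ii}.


To raise an index with a diagonal metric: v^i = v_i / g_{ii}.
For index 4: v_4 = 25, g_{44} = 5
v^4 = 25 / 5 = 5

5


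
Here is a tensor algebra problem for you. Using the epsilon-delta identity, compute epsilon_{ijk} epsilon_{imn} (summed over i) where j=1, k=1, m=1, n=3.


Using the identity: epsilon_{ijk} epsilon_{imn} = delta_{jm} delta_{kn} - delta_{jn} delta_{km}.
delta_{11} = 1
delta_{13} = 0
delta_{13} = 0
delta_{11} = 1
Result = 1 * 0 - 0 * 1 = 0 - 0 = 0

0


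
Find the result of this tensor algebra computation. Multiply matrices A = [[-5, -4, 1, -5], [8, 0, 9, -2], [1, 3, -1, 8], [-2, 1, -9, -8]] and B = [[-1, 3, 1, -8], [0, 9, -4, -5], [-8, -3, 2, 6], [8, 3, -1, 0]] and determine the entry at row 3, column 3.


(AB)_{ij} = sum_k A_{ik} B_{kj}.
For i=3, j=3:
A_{31} * B_{13} = 1 * 1 = 1
A_{32} * B_{23} = 3 * -4 = -12
A_{33} * B_{33} = -1 * 2 = -2
A_{34} * B_{43} = 8 * -1 = -8
Sum = 1 + -12 + -2 + -8 = -21

-21


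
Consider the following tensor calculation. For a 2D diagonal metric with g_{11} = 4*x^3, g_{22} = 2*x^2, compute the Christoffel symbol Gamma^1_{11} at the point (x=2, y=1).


For a diagonal metric, Gamma^k_{ij} = (1/2) g^{kk} (dg_{ik}/dx_j + dg_{jk}/dx_i - dg_{ij}/dx_k).
The metric is diagonal, so g_{ab} = 0 for a != b.
At the given point: g_{11} = 32, g_{22} = 8
g^{11} = 1/32
dg_{11}/dx_1 = dg_{11}/dx_1 = 48
dg_{11}/dx_1 = dg_{11}/dx_1 = 48
dg_{11}/dx_1 = dg_{11}/dx_1 = 48
Numerator = 48 + 48 - 48 = 48
Gamma^1_{11} = 48 / (2 * 32) = 3/4

3/4


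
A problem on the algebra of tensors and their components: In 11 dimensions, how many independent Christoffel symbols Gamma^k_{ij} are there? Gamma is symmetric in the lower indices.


Christoffel symbols Gamma^k_{ij} are symmetric in i,j, so there are d * d(d+1)/2 independent symbols.
d = 11
d(d+1)/2 = 11 * 12 / 2 = 66
Total = 11 * 66 = 726

726


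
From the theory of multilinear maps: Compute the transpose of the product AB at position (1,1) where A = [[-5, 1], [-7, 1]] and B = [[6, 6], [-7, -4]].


(AB)^T_{ij} = (AB)_{ji} = sum_k A_{jk} B_{ki}.
For i=1, j=1 we need (AB)_{11}:
A_{11} * B_{11} = -5 * 6 = -30
A_{12} * B_{21} = 1 * -7 = -7
Sum = -30 + -7 = -37

-37


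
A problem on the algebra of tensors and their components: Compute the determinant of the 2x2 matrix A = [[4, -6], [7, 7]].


For a 2x2 matrix [[a, b], [c, d]], det = a*d - b*c.
a = 4, b = -6, c = 7, d = 7
a*d = 4 * 7 = 28
b*c = -6 * 7 = -42
det = 28 - -42 = 70

70


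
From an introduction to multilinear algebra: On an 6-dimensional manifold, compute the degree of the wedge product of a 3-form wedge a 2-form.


The degree of a wedge product is the sum of the degrees of the individual forms.
Degrees: 3, 2
Total degree = 3 + 2 = 5

5


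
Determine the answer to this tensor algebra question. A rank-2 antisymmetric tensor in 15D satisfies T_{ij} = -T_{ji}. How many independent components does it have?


An antisymmetric rank-2 tensor satisfies A_{ij} = -A_{ji}, so diagonal entries are zero.
The independent components are the upper-triangular entries: C(n, 2) = n(n-1)/2.
n = 15
C(15, 2) = 15 * 14 / 2 = 210 / 2 = 105

105


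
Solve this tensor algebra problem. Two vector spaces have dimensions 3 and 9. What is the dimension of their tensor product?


The dimension of a tensor product is the product of dimensions.
dim(V) = 3, dim(W) = 9
dim(V (x) W) = 3 * 9 = 27

27


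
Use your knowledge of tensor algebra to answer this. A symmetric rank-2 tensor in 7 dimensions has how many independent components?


A symmetric rank-2 tensor in d dimensions has d(d+1)/2 independent components.
d = 7
d(d+1)/2 = 7 * 8 / 2 = 56 / 2 = 28

28


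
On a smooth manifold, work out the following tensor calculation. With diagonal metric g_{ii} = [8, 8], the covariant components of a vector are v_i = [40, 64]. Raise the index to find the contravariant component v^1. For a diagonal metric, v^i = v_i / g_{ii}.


To raise an index with a diagonal metric: v^i = v_i / g_{ii}.
For index 1: v_1 = 40, g_{11} = 8
v^1 = 40 / 8 = 5

5


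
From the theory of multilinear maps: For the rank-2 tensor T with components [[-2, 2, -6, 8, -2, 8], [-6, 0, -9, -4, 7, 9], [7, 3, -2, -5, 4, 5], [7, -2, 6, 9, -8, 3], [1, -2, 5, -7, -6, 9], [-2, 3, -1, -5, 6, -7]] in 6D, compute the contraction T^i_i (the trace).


The contraction (trace) of a rank-2 tensor is the sum of its diagonal elements.
Diagonal entries: A[1,1] = -2, A[2,2] = 0, A[3,3] = -2, A[4,4] = 9, A[5,5] = -6, A[6,6] = -7
Tr(A) = -2 + 0 + -2 + 9 + -6 + -7 = -8

-8


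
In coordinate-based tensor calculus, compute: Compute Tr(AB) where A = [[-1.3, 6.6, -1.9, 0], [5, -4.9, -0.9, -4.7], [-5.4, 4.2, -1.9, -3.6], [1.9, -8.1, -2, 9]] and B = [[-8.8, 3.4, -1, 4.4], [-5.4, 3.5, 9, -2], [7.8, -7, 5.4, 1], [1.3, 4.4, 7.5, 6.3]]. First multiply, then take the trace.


Tr(AB) = sum_i (AB)_{ii} where (AB)_{ii} = sum_k A_{ik} B_{ki}.
(AB)_{11} = -1.3*-8.8 + 6.6*-5.4 + -1.9*7.8 + 0*1.3 = -39.02
(AB)_{22} = 5*3.4 + -4.9*3.5 + -0.9*-7 + -4.7*4.4 = -14.53
(AB)_{33} = -5.4*-1 + 4.2*9 + -1.9*5.4 + -3.6*7.5 = 5.94
(AB)_{44} = 1.9*4.4 + -8.1*-2 + -2*1 + 9*6.3 = 79.26
Tr(AB) = -39.02 + -14.53 + 5.94 + 79.26 = 31.65

31.65


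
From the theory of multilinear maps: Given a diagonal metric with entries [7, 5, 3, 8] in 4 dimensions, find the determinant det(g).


For a diagonal metric, the determinant is the product of diagonal entries.
Diagonal entries: 7, 5, 3, 8
det(g) = 7 * 5 * 3 * 8 = 840

840
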